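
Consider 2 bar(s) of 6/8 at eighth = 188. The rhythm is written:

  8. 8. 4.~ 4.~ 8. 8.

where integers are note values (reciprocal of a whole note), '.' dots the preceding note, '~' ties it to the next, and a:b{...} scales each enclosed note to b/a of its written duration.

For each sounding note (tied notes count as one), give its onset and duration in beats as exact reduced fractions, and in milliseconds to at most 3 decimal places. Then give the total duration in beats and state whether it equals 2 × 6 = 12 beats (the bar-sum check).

1) 0.0ms=0b +478.723ms=3/2b
2) 478.723ms=3/2b +478.723ms=3/2b
3) 957.447ms=3b +2393.617ms=15/2b
4) 3351.064ms=21/2b +478.723ms=3/2b
Σ=12b of 12 (188bpm 6/8) — PASS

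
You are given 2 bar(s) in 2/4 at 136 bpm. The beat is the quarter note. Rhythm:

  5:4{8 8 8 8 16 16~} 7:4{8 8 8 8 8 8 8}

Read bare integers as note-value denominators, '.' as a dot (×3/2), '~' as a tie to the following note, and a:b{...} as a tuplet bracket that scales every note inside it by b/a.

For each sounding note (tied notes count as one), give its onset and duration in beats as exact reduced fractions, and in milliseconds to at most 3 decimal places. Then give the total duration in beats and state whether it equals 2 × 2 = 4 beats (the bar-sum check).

1) 0.0ms=0b +176.471ms=2/5b
2) 176.471ms=2/5b +176.471ms=2/5b
3) 352.941ms=4/5b +176.471ms=2/5b
4) 529.412ms=6/5b +176.471ms=2/5b
5) 705.882ms=8/5b +88.235ms=1/5b
6) 794.118ms=9/5b +214.286ms=17/35b
7) 1008.403ms=16/7b +126.05ms=2/7b
8) 1134.454ms=18/7b +126.05ms=2/7b
9) 1260.504ms=20/7b +126.05ms=2/7b
10) 1386.555ms=22/7b +126.05ms=2/7b
11) 1512.605ms=24/7b +126.05ms=2/7b
12) 1638.655ms=26/7b +126.05ms=2/7b
Σ=4b of 4 (136bpm 2/4) — PASS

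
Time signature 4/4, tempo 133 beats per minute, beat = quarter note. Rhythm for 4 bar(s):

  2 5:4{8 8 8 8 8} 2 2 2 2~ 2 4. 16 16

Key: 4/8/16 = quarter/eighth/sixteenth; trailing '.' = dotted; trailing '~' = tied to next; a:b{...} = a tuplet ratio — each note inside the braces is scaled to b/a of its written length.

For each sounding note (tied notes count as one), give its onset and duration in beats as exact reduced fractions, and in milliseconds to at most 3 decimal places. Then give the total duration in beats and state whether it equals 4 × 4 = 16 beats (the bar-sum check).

1) 0.0ms=0b +902.256ms=2b
2) 902.256ms=2b +180.451ms=2/5b
3) 1082.707ms=12/5b +180.451ms=2/5b
4) 1263.158ms=14/5b +180.451ms=2/5b
5) 1443.609ms=16/5b +180.451ms=2/5b
6) 1624.06ms=18/5b +180.451ms=2/5b
7) 1804.511ms=4b +902.256ms=2b
8) 2706.767ms=6b +902.256ms=2b
9) 3609.023ms=8b +902.256ms=2b
10) 4511.278ms=10b +1804.511ms=4b
11) 6315.789ms=14b +676.692ms=3/2b
12) 6992.481ms=31/2b +112.782ms=1/4b
13) 7105.263ms=63/4b +112.782ms=1/4b
Σ=16b of 16 (133bpm 4/4) — PASS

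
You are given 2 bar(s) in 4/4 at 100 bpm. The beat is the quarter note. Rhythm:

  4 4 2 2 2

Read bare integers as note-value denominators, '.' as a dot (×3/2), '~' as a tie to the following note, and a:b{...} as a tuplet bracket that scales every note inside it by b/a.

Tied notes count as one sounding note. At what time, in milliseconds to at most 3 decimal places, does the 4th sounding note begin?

note 4 onset = 4b = 2400.0ms

1. 0.0ms @ 0 + 600.0ms (1)
2. 600.0ms @ 1 + 600.0ms (1)
3. 1200.0ms @ 2 + 1200.0ms (2)
4. 2400.0ms @ 4 + 1200.0ms (2)
5. 3600.0ms @ 6 + 1200.0ms (2)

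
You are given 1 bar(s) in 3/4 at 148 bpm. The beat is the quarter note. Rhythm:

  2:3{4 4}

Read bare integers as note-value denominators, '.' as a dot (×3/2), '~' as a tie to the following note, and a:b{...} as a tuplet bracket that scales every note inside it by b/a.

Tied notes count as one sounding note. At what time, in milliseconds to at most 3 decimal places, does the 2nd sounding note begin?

note 2 onset = 3/2b = 608.108ms

1. 0.0ms @ 0 + 608.108ms (3/2)
2. 608.108ms @ 3/2 + 608.108ms (3/2)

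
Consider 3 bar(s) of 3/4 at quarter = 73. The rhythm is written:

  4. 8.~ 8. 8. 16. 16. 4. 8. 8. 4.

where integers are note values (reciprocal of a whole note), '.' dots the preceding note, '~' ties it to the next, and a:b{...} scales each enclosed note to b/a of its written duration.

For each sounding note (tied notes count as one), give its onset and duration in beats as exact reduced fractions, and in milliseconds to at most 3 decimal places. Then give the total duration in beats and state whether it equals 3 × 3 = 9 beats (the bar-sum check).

1) 0.0ms=0b +1232.877ms=3/2b
2) 1232.877ms=3/2b +1232.877ms=3/2b
3) 2465.753ms=3b +616.438ms=3/4b
4) 3082.192ms=15/4b +308.219ms=3/8b
5) 3390.411ms=33/8b +308.219ms=3/8b
6) 3698.63ms=9/2b +1232.877ms=3/2b
7) 4931.507ms=6b +616.438ms=3/4b
8) 5547.945ms=27/4b +616.438ms=3/4b
9) 6164.384ms=15/2b +1232.877ms=3/2b
Σ=9b of 9 (73bpm 3/4) — PASS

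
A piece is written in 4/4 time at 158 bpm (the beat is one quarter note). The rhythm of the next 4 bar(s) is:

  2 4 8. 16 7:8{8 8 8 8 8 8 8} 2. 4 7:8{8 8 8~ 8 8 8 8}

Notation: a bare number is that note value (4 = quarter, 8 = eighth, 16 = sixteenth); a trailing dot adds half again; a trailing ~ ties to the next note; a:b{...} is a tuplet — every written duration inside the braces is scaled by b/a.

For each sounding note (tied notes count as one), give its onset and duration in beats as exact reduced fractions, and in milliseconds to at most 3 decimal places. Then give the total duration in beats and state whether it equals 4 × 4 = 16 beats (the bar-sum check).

1) 0.0ms=0b +759.494ms=2b
2) 759.494ms=2b +379.747ms=1b
3) 1139.241ms=3b +284.81ms=3/4b
4) 1424.051ms=15/4b +94.937ms=1/4b
5) 1518.987ms=4b +216.998ms=4/7b
6) 1735.986ms=32/7b +216.998ms=4/7b
7) 1952.984ms=36/7b +216.998ms=4/7b
8) 2169.982ms=40/7b +216.998ms=4/7b
9) 2386.98ms=44/7b +216.998ms=4/7b
10) 2603.978ms=48/7b +216.998ms=4/7b
11) 2820.976ms=52/7b +216.998ms=4/7b
12) 3037.975ms=8b +1139.241ms=3b
13) 4177.215ms=11b +379.747ms=1b
14) 4556.962ms=12b +216.998ms=4/7b
15) 4773.96ms=88/7b +216.998ms=4/7b
16) 4990.958ms=92/7b +433.996ms=8/7b
17) 5424.955ms=100/7b +216.998ms=4/7b
18) 5641.953ms=104/7b +216.998ms=4/7b
19) 5858.951ms=108/7b +216.998ms=4/7b
Σ=16b of 16 (158bpm 4/4) — PASS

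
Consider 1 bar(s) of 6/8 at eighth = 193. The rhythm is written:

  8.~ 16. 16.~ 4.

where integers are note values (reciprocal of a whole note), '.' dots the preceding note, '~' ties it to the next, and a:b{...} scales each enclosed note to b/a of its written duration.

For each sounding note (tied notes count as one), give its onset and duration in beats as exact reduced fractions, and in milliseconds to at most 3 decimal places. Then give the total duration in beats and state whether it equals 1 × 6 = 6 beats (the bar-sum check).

1) 0.0ms=0b +699.482ms=9/4b
2) 699.482ms=9/4b +1165.803ms=15/4b
Σ=6b of 6 (193bpm 6/8) — PASS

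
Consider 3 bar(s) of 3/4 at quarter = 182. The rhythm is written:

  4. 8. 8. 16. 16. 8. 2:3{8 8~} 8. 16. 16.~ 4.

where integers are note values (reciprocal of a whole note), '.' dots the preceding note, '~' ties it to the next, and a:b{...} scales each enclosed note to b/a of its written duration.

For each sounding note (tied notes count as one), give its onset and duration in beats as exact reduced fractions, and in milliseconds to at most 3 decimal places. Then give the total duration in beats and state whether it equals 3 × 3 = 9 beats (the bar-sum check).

1) 0.0ms=0b +494.505ms=3/2b
2) 494.505ms=3/2b +247.253ms=3/4b
3) 741.758ms=9/4b +247.253ms=3/4b
4) 989.011ms=3b +123.626ms=3/8b
5) 1112.637ms=27/8b +123.626ms=3/8b
6) 1236.264ms=15/4b +247.253ms=3/4b
7) 1483.516ms=9/2b +247.253ms=3/4b
8) 1730.769ms=21/4b +494.505ms=3/2b
9) 2225.275ms=27/4b +123.626ms=3/8b
10) 2348.901ms=57/8b +618.132ms=15/8b
Σ=9b of 9 (182bpm 3/4) — PASS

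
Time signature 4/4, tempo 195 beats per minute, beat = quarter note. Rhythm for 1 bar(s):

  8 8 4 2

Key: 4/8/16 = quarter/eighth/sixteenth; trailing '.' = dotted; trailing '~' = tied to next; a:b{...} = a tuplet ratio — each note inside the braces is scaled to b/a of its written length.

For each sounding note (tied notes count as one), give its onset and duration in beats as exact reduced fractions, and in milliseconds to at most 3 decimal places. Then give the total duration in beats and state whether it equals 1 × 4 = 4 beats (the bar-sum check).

1) 0.0ms=0b +153.846ms=1/2b
2) 153.846ms=1/2b +153.846ms=1/2b
3) 307.692ms=1b +307.692ms=1b
4) 615.385ms=2b +615.385ms=2b
Σ=4b of 4 (195bpm 4/4) — PASS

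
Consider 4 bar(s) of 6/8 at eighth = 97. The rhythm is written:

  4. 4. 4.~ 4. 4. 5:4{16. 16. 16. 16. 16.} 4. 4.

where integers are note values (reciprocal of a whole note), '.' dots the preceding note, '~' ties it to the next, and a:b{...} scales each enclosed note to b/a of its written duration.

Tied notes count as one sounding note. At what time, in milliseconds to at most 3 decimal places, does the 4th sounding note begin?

1. 0.0ms @ 0 + 1855.67ms (3)
2. 1855.67ms @ 3 + 1855.67ms (3)
3. 3711.34ms @ 6 + 3711.34ms (6)
4. 7422.68ms @ 12 + 1855.67ms (3)
5. 9278.351ms @ 15 + 371.134ms (3/5)
6. 9649.485ms @ 78/5 + 371.134ms (3/5)
7. 10020.619ms @ 81/5 + 371.134ms (3/5)
8. 10391.753ms @ 84/5 + 371.134ms (3/5)
9. 10762.887ms @ 87/5 + 371.134ms (3/5)
10. 11134.021ms @ 18 + 1855.67ms (3)
11. 12989.691ms @ 21 + 1855.67ms (3)

note 4 onset = 12b = 7422.68ms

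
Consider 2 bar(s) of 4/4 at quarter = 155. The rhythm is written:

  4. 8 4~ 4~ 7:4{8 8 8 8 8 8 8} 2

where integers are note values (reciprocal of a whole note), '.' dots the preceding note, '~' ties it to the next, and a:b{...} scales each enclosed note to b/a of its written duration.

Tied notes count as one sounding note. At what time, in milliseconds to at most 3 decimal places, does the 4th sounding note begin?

1. 0.0ms @ 0 + 580.645ms (3/2)
2. 580.645ms @ 3/2 + 193.548ms (1/2)
3. 774.194ms @ 2 + 884.793ms (16/7)
4. 1658.986ms @ 30/7 + 110.599ms (2/7)
5. 1769.585ms @ 32/7 + 110.599ms (2/7)
6. 1880.184ms @ 34/7 + 110.599ms (2/7)
7. 1990.783ms @ 36/7 + 110.599ms (2/7)
8. 2101.382ms @ 38/7 + 110.599ms (2/7)
9. 2211.982ms @ 40/7 + 110.599ms (2/7)
10. 2322.581ms @ 6 + 774.194ms (2)

note 4 onset = 30/7b = 1658.986ms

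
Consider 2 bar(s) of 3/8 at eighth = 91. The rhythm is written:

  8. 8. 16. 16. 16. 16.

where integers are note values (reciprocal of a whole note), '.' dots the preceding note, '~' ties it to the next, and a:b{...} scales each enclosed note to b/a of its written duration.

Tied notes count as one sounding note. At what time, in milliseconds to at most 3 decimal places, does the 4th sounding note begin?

note 4 onset = 15/4b = 2472.527ms

1. 0.0ms @ 0 + 989.011ms (3/2)
2. 989.011ms @ 3/2 + 989.011ms (3/2)
3. 1978.022ms @ 3 + 494.505ms (3/4)
4. 2472.527ms @ 15/4 + 494.505ms (3/4)
5. 2967.033ms @ 9/2 + 494.505ms (3/4)
6. 3461.538ms @ 21/4 + 494.505ms (3/4)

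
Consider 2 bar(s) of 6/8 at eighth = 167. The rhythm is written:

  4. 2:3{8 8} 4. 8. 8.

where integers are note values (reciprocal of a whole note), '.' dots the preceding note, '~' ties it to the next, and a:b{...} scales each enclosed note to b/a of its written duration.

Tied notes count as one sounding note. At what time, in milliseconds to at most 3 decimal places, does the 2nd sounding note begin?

note 2 onset = 3b = 1077.844ms

1. 0.0ms @ 0 + 1077.844ms (3)
2. 1077.844ms @ 3 + 538.922ms (3/2)
3. 1616.766ms @ 9/2 + 538.922ms (3/2)
4. 2155.689ms @ 6 + 1077.844ms (3)
5. 3233.533ms @ 9 + 538.922ms (3/2)
6. 3772.455ms @ 21/2 + 538.922ms (3/2)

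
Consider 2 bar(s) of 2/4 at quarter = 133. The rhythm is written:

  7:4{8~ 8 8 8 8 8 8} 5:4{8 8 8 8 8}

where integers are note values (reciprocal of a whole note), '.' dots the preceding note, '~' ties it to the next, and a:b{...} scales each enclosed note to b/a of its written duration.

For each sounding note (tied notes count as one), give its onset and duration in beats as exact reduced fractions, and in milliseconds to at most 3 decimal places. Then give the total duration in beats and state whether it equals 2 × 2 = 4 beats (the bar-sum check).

1) 0.0ms=0b +257.787ms=4/7b
2) 257.787ms=4/7b +128.894ms=2/7b
3) 386.681ms=6/7b +128.894ms=2/7b
4) 515.575ms=8/7b +128.894ms=2/7b
5) 644.468ms=10/7b +128.894ms=2/7b
6) 773.362ms=12/7b +128.894ms=2/7b
7) 902.256ms=2b +180.451ms=2/5b
8) 1082.707ms=12/5b +180.451ms=2/5b
9) 1263.158ms=14/5b +180.451ms=2/5b
10) 1443.609ms=16/5b +180.451ms=2/5b
11) 1624.06ms=18/5b +180.451ms=2/5b
Σ=4b of 4 (133bpm 2/4) — PASS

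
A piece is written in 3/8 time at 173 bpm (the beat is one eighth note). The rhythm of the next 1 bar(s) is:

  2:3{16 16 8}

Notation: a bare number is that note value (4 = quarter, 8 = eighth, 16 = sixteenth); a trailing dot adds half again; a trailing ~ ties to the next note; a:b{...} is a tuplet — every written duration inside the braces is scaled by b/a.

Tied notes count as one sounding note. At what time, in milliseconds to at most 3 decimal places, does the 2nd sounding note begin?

1. 0.0ms @ 0 + 260.116ms (3/4)
2. 260.116ms @ 3/4 + 260.116ms (3/4)
3. 520.231ms @ 3/2 + 520.231ms (3/2)

note 2 onset = 3/4b = 260.116ms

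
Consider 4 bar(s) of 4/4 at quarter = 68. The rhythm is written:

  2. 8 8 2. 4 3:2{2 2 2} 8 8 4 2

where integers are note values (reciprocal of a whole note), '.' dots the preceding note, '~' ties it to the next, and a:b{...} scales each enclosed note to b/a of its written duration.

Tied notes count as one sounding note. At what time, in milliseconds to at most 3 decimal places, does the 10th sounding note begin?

1. 0.0ms @ 0 + 2647.059ms (3)
2. 2647.059ms @ 3 + 441.176ms (1/2)
3. 3088.235ms @ 7/2 + 441.176ms (1/2)
4. 3529.412ms @ 4 + 2647.059ms (3)
5. 6176.471ms @ 7 + 882.353ms (1)
6. 7058.824ms @ 8 + 1176.471ms (4/3)
7. 8235.294ms @ 28/3 + 1176.471ms (4/3)
8. 9411.765ms @ 32/3 + 1176.471ms (4/3)
9. 10588.235ms @ 12 + 441.176ms (1/2)
10. 11029.412ms @ 25/2 + 441.176ms (1/2)
11. 11470.588ms @ 13 + 882.353ms (1)
12. 12352.941ms @ 14 + 1764.706ms (2)

note 10 onset = 25/2b = 11029.412ms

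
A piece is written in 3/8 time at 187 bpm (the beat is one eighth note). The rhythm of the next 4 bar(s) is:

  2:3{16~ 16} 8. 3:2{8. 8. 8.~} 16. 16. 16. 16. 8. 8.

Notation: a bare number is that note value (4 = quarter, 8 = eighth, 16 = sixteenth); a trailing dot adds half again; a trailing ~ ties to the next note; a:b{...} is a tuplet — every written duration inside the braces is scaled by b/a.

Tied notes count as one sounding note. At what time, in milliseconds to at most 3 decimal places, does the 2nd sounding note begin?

note 2 onset = 3/2b = 481.283ms

1. 0.0ms @ 0 + 481.283ms (3/2)
2. 481.283ms @ 3/2 + 481.283ms (3/2)
3. 962.567ms @ 3 + 320.856ms (1)
4. 1283.422ms @ 4 + 320.856ms (1)
5. 1604.278ms @ 5 + 561.497ms (7/4)
6. 2165.775ms @ 27/4 + 240.642ms (3/4)
7. 2406.417ms @ 15/2 + 240.642ms (3/4)
8. 2647.059ms @ 33/4 + 240.642ms (3/4)
9. 2887.701ms @ 9 + 481.283ms (3/2)
10. 3368.984ms @ 21/2 + 481.283ms (3/2)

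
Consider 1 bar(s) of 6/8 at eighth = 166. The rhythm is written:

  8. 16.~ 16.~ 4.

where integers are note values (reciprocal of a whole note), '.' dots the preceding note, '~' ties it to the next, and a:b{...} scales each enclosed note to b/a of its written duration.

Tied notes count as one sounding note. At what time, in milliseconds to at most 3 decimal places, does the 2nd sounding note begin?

1. 0.0ms @ 0 + 542.169ms (3/2)
2. 542.169ms @ 3/2 + 1626.506ms (9/2)

note 2 onset = 3/2b = 542.169ms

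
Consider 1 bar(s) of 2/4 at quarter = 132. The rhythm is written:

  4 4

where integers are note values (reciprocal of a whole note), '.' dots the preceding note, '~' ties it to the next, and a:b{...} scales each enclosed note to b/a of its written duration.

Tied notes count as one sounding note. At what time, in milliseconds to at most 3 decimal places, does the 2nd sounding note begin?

note 2 onset = 1b = 454.545ms

1. 0.0ms @ 0 + 454.545ms (1)
2. 454.545ms @ 1 + 454.545ms (1)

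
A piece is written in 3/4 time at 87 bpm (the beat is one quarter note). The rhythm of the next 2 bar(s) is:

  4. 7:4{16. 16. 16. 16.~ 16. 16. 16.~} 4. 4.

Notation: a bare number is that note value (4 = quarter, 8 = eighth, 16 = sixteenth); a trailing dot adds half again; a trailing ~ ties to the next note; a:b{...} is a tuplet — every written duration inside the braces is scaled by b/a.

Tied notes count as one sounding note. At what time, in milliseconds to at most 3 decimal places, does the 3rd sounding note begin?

1. 0.0ms @ 0 + 1034.483ms (3/2)
2. 1034.483ms @ 3/2 + 147.783ms (3/14)
3. 1182.266ms @ 12/7 + 147.783ms (3/14)
4. 1330.049ms @ 27/14 + 147.783ms (3/14)
5. 1477.833ms @ 15/7 + 295.567ms (3/7)
6. 1773.399ms @ 18/7 + 147.783ms (3/14)
7. 1921.182ms @ 39/14 + 1182.266ms (12/7)
8. 3103.448ms @ 9/2 + 1034.483ms (3/2)

note 3 onset = 12/7b = 1182.266ms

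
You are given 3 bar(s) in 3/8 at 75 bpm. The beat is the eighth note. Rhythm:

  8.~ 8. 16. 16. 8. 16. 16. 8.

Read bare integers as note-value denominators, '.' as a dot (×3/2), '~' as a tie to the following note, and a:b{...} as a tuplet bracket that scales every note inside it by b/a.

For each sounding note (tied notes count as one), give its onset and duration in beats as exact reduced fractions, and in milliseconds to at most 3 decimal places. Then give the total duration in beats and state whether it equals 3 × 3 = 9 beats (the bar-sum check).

1) 0.0ms=0b +2400.0ms=3b
2) 2400.0ms=3b +600.0ms=3/4b
3) 3000.0ms=15/4b +600.0ms=3/4b
4) 3600.0ms=9/2b +1200.0ms=3/2b
5) 4800.0ms=6b +600.0ms=3/4b
6) 5400.0ms=27/4b +600.0ms=3/4b
7) 6000.0ms=15/2b +1200.0ms=3/2b
Σ=9b of 9 (75bpm 3/8) — PASS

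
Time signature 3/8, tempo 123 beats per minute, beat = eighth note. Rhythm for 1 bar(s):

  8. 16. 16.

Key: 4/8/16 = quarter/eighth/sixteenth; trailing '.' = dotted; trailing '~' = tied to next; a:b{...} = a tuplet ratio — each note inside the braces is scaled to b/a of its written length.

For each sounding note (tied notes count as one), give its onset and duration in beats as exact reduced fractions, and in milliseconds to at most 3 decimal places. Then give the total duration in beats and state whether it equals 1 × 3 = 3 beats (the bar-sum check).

1) 0.0ms=0b +731.707ms=3/2b
2) 731.707ms=3/2b +365.854ms=3/4b
3) 1097.561ms=9/4b +365.854ms=3/4b
Σ=3b of 3 (123bpm 3/8) — PASS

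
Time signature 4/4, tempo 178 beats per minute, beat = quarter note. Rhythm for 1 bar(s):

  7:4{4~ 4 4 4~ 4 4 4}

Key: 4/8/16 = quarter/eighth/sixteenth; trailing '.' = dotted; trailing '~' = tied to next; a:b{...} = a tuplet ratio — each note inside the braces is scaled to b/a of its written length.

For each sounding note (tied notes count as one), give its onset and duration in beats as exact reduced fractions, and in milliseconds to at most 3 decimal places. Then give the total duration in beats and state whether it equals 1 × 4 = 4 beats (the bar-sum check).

1) 0.0ms=0b +385.233ms=8/7b
2) 385.233ms=8/7b +192.616ms=4/7b
3) 577.849ms=12/7b +385.233ms=8/7b
4) 963.082ms=20/7b +192.616ms=4/7b
5) 1155.698ms=24/7b +192.616ms=4/7b
Σ=4b of 4 (178bpm 4/4) — PASS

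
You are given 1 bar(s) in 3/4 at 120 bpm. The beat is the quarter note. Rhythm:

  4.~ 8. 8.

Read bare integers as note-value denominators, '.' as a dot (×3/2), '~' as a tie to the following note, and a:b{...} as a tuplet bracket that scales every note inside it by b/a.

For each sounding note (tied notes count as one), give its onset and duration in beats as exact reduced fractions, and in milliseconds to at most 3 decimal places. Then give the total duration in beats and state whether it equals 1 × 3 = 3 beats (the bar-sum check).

1) 0.0ms=0b +1125.0ms=9/4b
2) 1125.0ms=9/4b +375.0ms=3/4b
Σ=3b of 3 (120bpm 3/4) — PASS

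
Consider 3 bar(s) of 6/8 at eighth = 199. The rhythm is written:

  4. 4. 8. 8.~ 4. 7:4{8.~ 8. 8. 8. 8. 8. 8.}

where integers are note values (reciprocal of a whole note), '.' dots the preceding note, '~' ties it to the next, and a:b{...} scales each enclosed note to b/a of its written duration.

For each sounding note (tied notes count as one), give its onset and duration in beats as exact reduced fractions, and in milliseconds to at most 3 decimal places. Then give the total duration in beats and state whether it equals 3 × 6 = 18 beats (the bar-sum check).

1) 0.0ms=0b +904.523ms=3b
2) 904.523ms=3b +904.523ms=3b
3) 1809.045ms=6b +452.261ms=3/2b
4) 2261.307ms=15/2b +1356.784ms=9/2b
5) 3618.09ms=12b +516.87ms=12/7b
6) 4134.961ms=96/7b +258.435ms=6/7b
7) 4393.396ms=102/7b +258.435ms=6/7b
8) 4651.831ms=108/7b +258.435ms=6/7b
9) 4910.266ms=114/7b +258.435ms=6/7b
10) 5168.701ms=120/7b +258.435ms=6/7b
Σ=18b of 18 (199bpm 6/8) — PASS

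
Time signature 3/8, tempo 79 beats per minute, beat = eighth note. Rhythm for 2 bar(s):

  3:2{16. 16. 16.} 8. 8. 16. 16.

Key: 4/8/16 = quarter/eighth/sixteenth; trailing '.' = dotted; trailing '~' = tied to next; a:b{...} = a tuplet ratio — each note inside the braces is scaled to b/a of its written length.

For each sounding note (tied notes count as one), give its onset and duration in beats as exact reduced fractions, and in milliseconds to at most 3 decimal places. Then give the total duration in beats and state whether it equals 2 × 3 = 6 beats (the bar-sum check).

1) 0.0ms=0b +379.747ms=1/2b
2) 379.747ms=1/2b +379.747ms=1/2b
3) 759.494ms=1b +379.747ms=1/2b
4) 1139.241ms=3/2b +1139.241ms=3/2b
5) 2278.481ms=3b +1139.241ms=3/2b
6) 3417.722ms=9/2b +569.62ms=3/4b
7) 3987.342ms=21/4b +569.62ms=3/4b
Σ=6b of 6 (79bpm 3/8) — PASS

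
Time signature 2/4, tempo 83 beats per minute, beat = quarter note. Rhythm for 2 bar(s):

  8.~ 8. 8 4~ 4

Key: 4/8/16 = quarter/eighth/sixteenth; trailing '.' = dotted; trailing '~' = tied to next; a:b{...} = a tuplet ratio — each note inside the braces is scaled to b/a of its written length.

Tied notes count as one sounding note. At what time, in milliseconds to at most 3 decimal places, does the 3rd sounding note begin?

note 3 onset = 2b = 1445.783ms

1. 0.0ms @ 0 + 1084.337ms (3/2)
2. 1084.337ms @ 3/2 + 361.446ms (1/2)
3. 1445.783ms @ 2 + 1445.783ms (2)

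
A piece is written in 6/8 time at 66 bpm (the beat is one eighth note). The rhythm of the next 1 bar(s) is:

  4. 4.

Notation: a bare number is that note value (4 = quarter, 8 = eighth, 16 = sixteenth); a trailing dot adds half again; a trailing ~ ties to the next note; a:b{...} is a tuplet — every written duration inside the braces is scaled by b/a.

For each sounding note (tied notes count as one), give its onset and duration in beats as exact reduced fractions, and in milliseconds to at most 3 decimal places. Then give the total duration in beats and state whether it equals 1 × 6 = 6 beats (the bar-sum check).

1) 0.0ms=0b +2727.273ms=3b
2) 2727.273ms=3b +2727.273ms=3b
Σ=6b of 6 (66bpm 6/8) — PASS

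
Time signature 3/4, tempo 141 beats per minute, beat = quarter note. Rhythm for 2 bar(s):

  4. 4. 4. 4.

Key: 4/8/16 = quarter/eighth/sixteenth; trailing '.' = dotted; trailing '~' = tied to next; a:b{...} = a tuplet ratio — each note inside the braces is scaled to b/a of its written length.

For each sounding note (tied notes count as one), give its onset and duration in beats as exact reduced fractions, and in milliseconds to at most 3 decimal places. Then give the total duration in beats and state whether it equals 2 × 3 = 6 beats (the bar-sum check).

1) 0.0ms=0b +638.298ms=3/2b
2) 638.298ms=3/2b +638.298ms=3/2b
3) 1276.596ms=3b +638.298ms=3/2b
4) 1914.894ms=9/2b +638.298ms=3/2b
Σ=6b of 6 (141bpm 3/4) — PASS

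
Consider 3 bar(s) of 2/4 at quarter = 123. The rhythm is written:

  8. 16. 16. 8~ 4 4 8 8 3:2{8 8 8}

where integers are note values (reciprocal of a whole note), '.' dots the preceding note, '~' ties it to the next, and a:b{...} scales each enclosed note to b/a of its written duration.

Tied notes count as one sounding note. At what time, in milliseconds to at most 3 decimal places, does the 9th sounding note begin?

1. 0.0ms @ 0 + 365.854ms (3/4)
2. 365.854ms @ 3/4 + 182.927ms (3/8)
3. 548.78ms @ 9/8 + 182.927ms (3/8)
4. 731.707ms @ 3/2 + 731.707ms (3/2)
5. 1463.415ms @ 3 + 487.805ms (1)
6. 1951.22ms @ 4 + 243.902ms (1/2)
7. 2195.122ms @ 9/2 + 243.902ms (1/2)
8. 2439.024ms @ 5 + 162.602ms (1/3)
9. 2601.626ms @ 16/3 + 162.602ms (1/3)
10. 2764.228ms @ 17/3 + 162.602ms (1/3)

note 9 onset = 16/3b = 2601.626ms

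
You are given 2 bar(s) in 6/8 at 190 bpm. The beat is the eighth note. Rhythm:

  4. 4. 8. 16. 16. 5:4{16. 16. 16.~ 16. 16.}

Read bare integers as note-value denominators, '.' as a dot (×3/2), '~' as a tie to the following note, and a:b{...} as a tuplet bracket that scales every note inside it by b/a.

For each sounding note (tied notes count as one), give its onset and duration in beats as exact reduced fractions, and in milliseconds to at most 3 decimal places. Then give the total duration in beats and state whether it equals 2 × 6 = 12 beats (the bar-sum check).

1) 0.0ms=0b +947.368ms=3b
2) 947.368ms=3b +947.368ms=3b
3) 1894.737ms=6b +473.684ms=3/2b
4) 2368.421ms=15/2b +236.842ms=3/4b
5) 2605.263ms=33/4b +236.842ms=3/4b
6) 2842.105ms=9b +189.474ms=3/5b
7) 3031.579ms=48/5b +189.474ms=3/5b
8) 3221.053ms=51/5b +378.947ms=6/5b
9) 3600.0ms=57/5b +189.474ms=3/5b
Σ=12b of 12 (190bpm 6/8) — PASS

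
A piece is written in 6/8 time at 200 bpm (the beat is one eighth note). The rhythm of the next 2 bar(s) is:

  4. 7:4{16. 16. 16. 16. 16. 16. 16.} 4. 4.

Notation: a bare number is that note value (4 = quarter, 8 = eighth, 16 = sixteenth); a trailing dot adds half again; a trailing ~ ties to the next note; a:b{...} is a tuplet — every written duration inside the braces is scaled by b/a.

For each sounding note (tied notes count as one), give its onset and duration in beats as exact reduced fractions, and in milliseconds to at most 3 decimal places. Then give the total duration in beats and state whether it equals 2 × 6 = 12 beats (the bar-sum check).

1) 0.0ms=0b +900.0ms=3b
2) 900.0ms=3b +128.571ms=3/7b
3) 1028.571ms=24/7b +128.571ms=3/7b
4) 1157.143ms=27/7b +128.571ms=3/7b
5) 1285.714ms=30/7b +128.571ms=3/7b
6) 1414.286ms=33/7b +128.571ms=3/7b
7) 1542.857ms=36/7b +128.571ms=3/7b
8) 1671.429ms=39/7b +128.571ms=3/7b
9) 1800.0ms=6b +900.0ms=3b
10) 2700.0ms=9b +900.0ms=3b
Σ=12b of 12 (200bpm 6/8) — PASS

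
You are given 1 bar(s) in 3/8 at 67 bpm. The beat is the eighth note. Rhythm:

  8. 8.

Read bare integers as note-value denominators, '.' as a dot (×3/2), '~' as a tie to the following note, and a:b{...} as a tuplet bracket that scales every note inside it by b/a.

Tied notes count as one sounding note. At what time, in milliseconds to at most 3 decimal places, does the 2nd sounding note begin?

1. 0.0ms @ 0 + 1343.284ms (3/2)
2. 1343.284ms @ 3/2 + 1343.284ms (3/2)

note 2 onset = 3/2b = 1343.284ms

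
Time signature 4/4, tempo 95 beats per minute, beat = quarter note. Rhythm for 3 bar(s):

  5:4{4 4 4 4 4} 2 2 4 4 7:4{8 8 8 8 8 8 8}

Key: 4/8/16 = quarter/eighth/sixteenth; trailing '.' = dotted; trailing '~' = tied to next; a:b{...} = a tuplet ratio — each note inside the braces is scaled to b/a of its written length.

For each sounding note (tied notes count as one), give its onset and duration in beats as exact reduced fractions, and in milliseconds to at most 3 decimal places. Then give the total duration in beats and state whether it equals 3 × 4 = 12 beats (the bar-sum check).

1) 0.0ms=0b +505.263ms=4/5b
2) 505.263ms=4/5b +505.263ms=4/5b
3) 1010.526ms=8/5b +505.263ms=4/5b
4) 1515.789ms=12/5b +505.263ms=4/5b
5) 2021.053ms=16/5b +505.263ms=4/5b
6) 2526.316ms=4b +1263.158ms=2b
7) 3789.474ms=6b +1263.158ms=2b
8) 5052.632ms=8b +631.579ms=1b
9) 5684.211ms=9b +631.579ms=1b
10) 6315.789ms=10b +180.451ms=2/7b
11) 6496.241ms=72/7b +180.451ms=2/7b
12) 6676.692ms=74/7b +180.451ms=2/7b
13) 6857.143ms=76/7b +180.451ms=2/7b
14) 7037.594ms=78/7b +180.451ms=2/7b
15) 7218.045ms=80/7b +180.451ms=2/7b
16) 7398.496ms=82/7b +180.451ms=2/7b
Σ=12b of 12 (95bpm 4/4) — PASS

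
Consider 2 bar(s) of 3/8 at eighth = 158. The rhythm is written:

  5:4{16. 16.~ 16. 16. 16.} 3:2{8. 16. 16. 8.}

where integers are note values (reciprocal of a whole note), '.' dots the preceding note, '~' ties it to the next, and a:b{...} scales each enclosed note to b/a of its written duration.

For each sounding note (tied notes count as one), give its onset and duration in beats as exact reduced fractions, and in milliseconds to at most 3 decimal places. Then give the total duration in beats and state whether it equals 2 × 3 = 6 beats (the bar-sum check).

1) 0.0ms=0b +227.848ms=3/5b
2) 227.848ms=3/5b +455.696ms=6/5b
3) 683.544ms=9/5b +227.848ms=3/5b
4) 911.392ms=12/5b +227.848ms=3/5b
5) 1139.241ms=3b +379.747ms=1b
6) 1518.987ms=4b +189.873ms=1/2b
7) 1708.861ms=9/2b +189.873ms=1/2b
8) 1898.734ms=5b +379.747ms=1b
Σ=6b of 6 (158bpm 3/8) — PASS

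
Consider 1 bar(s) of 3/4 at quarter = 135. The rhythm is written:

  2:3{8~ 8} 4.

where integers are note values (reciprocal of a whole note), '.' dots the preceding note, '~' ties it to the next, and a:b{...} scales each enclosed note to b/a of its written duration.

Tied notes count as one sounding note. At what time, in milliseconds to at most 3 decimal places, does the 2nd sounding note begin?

note 2 onset = 3/2b = 666.667ms

1. 0.0ms @ 0 + 666.667ms (3/2)
2. 666.667ms @ 3/2 + 666.667ms (3/2)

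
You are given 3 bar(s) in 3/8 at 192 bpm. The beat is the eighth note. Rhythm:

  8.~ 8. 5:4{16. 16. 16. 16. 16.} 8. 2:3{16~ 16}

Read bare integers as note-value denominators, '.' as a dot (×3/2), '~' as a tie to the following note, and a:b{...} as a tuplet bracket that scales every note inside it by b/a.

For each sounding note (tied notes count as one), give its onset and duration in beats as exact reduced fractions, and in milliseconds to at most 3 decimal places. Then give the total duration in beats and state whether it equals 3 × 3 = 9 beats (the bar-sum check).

1) 0.0ms=0b +937.5ms=3b
2) 937.5ms=3b +187.5ms=3/5b
3) 1125.0ms=18/5b +187.5ms=3/5b
4) 1312.5ms=21/5b +187.5ms=3/5b
5) 1500.0ms=24/5b +187.5ms=3/5b
6) 1687.5ms=27/5b +187.5ms=3/5b
7) 1875.0ms=6b +468.75ms=3/2b
8) 2343.75ms=15/2b +468.75ms=3/2b
Σ=9b of 9 (192bpm 3/8) — PASS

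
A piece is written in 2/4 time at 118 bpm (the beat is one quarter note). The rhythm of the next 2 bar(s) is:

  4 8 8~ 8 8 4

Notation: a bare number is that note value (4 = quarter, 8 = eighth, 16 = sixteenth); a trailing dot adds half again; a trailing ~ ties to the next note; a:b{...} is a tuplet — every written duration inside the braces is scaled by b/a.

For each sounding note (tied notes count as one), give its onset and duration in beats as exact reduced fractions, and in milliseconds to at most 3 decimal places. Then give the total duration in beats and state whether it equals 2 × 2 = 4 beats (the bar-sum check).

1) 0.0ms=0b +508.475ms=1b
2) 508.475ms=1b +254.237ms=1/2b
3) 762.712ms=3/2b +508.475ms=1b
4) 1271.186ms=5/2b +254.237ms=1/2b
5) 1525.424ms=3b +508.475ms=1b
Σ=4b of 4 (118bpm 2/4) — PASS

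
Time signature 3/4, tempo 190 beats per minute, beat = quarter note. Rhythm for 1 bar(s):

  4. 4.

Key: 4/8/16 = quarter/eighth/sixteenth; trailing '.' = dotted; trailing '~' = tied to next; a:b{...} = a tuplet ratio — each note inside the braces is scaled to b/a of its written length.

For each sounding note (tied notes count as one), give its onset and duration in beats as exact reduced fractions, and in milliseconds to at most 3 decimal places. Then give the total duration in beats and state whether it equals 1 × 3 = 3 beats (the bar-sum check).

1) 0.0ms=0b +473.684ms=3/2b
2) 473.684ms=3/2b +473.684ms=3/2b
Σ=3b of 3 (190bpm 3/4) — PASS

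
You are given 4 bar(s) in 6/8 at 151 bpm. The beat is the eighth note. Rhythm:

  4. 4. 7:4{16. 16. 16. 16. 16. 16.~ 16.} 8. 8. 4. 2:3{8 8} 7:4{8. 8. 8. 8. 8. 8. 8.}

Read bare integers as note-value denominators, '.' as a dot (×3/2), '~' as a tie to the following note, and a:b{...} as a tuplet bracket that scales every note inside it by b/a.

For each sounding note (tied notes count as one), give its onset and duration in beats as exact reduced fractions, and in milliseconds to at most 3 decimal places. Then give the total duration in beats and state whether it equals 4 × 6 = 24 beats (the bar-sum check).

1) 0.0ms=0b +1192.053ms=3b
2) 1192.053ms=3b +1192.053ms=3b
3) 2384.106ms=6b +170.293ms=3/7b
4) 2554.399ms=45/7b +170.293ms=3/7b
5) 2724.693ms=48/7b +170.293ms=3/7b
6) 2894.986ms=51/7b +170.293ms=3/7b
7) 3065.279ms=54/7b +170.293ms=3/7b
8) 3235.572ms=57/7b +340.587ms=6/7b
9) 3576.159ms=9b +596.026ms=3/2b
10) 4172.185ms=21/2b +596.026ms=3/2b
11) 4768.212ms=12b +1192.053ms=3b
12) 5960.265ms=15b +596.026ms=3/2b
13) 6556.291ms=33/2b +596.026ms=3/2b
14) 7152.318ms=18b +340.587ms=6/7b
15) 7492.904ms=132/7b +340.587ms=6/7b
16) 7833.491ms=138/7b +340.587ms=6/7b
17) 8174.078ms=144/7b +340.587ms=6/7b
18) 8514.664ms=150/7b +340.587ms=6/7b
19) 8855.251ms=156/7b +340.587ms=6/7b
20) 9195.837ms=162/7b +340.587ms=6/7b
Σ=24b of 24 (151bpm 6/8) — PASS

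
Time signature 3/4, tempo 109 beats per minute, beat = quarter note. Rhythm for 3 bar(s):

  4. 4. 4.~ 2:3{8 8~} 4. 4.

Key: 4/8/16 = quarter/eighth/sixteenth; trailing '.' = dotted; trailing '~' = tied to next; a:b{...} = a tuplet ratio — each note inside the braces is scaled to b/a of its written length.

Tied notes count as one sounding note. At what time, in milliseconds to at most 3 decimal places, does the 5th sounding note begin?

1. 0.0ms @ 0 + 825.688ms (3/2)
2. 825.688ms @ 3/2 + 825.688ms (3/2)
3. 1651.376ms @ 3 + 1238.532ms (9/4)
4. 2889.908ms @ 21/4 + 1238.532ms (9/4)
5. 4128.44ms @ 15/2 + 825.688ms (3/2)

note 5 onset = 15/2b = 4128.44ms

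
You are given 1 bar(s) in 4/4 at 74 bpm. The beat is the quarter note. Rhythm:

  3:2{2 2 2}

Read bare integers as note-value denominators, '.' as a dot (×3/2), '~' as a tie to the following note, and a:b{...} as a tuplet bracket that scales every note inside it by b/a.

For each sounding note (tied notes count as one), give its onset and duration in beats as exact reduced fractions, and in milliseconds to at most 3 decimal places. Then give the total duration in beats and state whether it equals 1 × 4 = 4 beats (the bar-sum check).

1) 0.0ms=0b +1081.081ms=4/3b
2) 1081.081ms=4/3b +1081.081ms=4/3b
3) 2162.162ms=8/3b +1081.081ms=4/3b
Σ=4b of 4 (74bpm 4/4) — PASS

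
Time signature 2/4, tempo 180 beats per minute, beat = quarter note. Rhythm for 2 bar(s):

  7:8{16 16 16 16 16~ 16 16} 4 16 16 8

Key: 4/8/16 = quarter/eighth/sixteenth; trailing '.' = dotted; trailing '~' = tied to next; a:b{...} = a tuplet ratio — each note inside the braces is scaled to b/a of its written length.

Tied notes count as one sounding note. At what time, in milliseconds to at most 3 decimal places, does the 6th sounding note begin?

note 6 onset = 12/7b = 571.429ms

1. 0.0ms @ 0 + 95.238ms (2/7)
2. 95.238ms @ 2/7 + 95.238ms (2/7)
3. 190.476ms @ 4/7 + 95.238ms (2/7)
4. 285.714ms @ 6/7 + 95.238ms (2/7)
5. 380.952ms @ 8/7 + 190.476ms (4/7)
6. 571.429ms @ 12/7 + 95.238ms (2/7)
7. 666.667ms @ 2 + 333.333ms (1)
8. 1000.0ms @ 3 + 83.333ms (1/4)
9. 1083.333ms @ 13/4 + 83.333ms (1/4)
10. 1166.667ms @ 7/2 + 166.667ms (1/2)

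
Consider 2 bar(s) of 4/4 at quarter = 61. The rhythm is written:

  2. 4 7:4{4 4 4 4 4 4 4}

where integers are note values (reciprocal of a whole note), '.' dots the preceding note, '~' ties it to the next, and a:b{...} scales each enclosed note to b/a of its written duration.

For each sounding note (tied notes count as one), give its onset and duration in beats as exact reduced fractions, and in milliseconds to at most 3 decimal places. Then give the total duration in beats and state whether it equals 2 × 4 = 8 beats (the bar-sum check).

1) 0.0ms=0b +2950.82ms=3b
2) 2950.82ms=3b +983.607ms=1b
3) 3934.426ms=4b +562.061ms=4/7b
4) 4496.487ms=32/7b +562.061ms=4/7b
5) 5058.548ms=36/7b +562.061ms=4/7b
6) 5620.609ms=40/7b +562.061ms=4/7b
7) 6182.67ms=44/7b +562.061ms=4/7b
8) 6744.731ms=48/7b +562.061ms=4/7b
9) 7306.792ms=52/7b +562.061ms=4/7b
Σ=8b of 8 (61bpm 4/4) — PASS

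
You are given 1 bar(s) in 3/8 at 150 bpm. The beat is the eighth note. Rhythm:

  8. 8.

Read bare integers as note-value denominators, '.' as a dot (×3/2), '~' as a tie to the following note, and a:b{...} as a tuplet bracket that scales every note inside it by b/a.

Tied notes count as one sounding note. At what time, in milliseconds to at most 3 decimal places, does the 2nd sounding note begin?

note 2 onset = 3/2b = 600.0ms

1. 0.0ms @ 0 + 600.0ms (3/2)
2. 600.0ms @ 3/2 + 600.0ms (3/2)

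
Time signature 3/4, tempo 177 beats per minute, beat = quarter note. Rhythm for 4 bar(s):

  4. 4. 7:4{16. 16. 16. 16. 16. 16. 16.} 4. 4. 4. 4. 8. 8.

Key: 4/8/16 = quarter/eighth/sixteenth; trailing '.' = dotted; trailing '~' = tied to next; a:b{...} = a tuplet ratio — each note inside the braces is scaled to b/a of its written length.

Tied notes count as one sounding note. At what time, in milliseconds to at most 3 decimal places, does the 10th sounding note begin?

note 10 onset = 9/2b = 1525.424ms

1. 0.0ms @ 0 + 508.475ms (3/2)
2. 508.475ms @ 3/2 + 508.475ms (3/2)
3. 1016.949ms @ 3 + 72.639ms (3/14)
4. 1089.588ms @ 45/14 + 72.639ms (3/14)
5. 1162.228ms @ 24/7 + 72.639ms (3/14)
6. 1234.867ms @ 51/14 + 72.639ms (3/14)
7. 1307.506ms @ 27/7 + 72.639ms (3/14)
8. 1380.145ms @ 57/14 + 72.639ms (3/14)
9. 1452.785ms @ 30/7 + 72.639ms (3/14)
10. 1525.424ms @ 9/2 + 508.475ms (3/2)
11. 2033.898ms @ 6 + 508.475ms (3/2)
12. 2542.373ms @ 15/2 + 508.475ms (3/2)
13. 3050.847ms @ 9 + 508.475ms (3/2)
14. 3559.322ms @ 21/2 + 254.237ms (3/4)
15. 3813.559ms @ 45/4 + 254.237ms (3/4)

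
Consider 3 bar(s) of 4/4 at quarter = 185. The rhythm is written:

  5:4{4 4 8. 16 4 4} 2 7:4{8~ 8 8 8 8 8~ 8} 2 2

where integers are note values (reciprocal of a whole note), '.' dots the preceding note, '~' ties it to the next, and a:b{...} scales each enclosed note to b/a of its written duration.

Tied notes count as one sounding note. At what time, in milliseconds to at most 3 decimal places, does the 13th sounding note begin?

note 13 onset = 8b = 2594.595ms

1. 0.0ms @ 0 + 259.459ms (4/5)
2. 259.459ms @ 4/5 + 259.459ms (4/5)
3. 518.919ms @ 8/5 + 194.595ms (3/5)
4. 713.514ms @ 11/5 + 64.865ms (1/5)
5. 778.378ms @ 12/5 + 259.459ms (4/5)
6. 1037.838ms @ 16/5 + 259.459ms (4/5)
7. 1297.297ms @ 4 + 648.649ms (2)
8. 1945.946ms @ 6 + 185.328ms (4/7)
9. 2131.274ms @ 46/7 + 92.664ms (2/7)
10. 2223.938ms @ 48/7 + 92.664ms (2/7)
11. 2316.602ms @ 50/7 + 92.664ms (2/7)
12. 2409.266ms @ 52/7 + 185.328ms (4/7)
13. 2594.595ms @ 8 + 648.649ms (2)
14. 3243.243ms @ 10 + 648.649ms (2)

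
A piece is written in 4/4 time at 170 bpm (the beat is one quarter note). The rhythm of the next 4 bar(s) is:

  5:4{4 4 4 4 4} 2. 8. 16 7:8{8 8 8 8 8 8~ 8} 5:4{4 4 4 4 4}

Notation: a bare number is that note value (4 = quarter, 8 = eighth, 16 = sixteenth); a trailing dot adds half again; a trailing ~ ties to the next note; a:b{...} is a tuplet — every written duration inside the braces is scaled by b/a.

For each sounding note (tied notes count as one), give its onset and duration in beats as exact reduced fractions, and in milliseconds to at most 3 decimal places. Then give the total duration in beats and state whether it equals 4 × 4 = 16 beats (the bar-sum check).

1) 0.0ms=0b +282.353ms=4/5b
2) 282.353ms=4/5b +282.353ms=4/5b
3) 564.706ms=8/5b +282.353ms=4/5b
4) 847.059ms=12/5b +282.353ms=4/5b
5) 1129.412ms=16/5b +282.353ms=4/5b
6) 1411.765ms=4b +1058.824ms=3b
7) 2470.588ms=7b +264.706ms=3/4b
8) 2735.294ms=31/4b +88.235ms=1/4b
9) 2823.529ms=8b +201.681ms=4/7b
10) 3025.21ms=60/7b +201.681ms=4/7b
11) 3226.891ms=64/7b +201.681ms=4/7b
12) 3428.571ms=68/7b +201.681ms=4/7b
13) 3630.252ms=72/7b +201.681ms=4/7b
14) 3831.933ms=76/7b +403.361ms=8/7b
15) 4235.294ms=12b +282.353ms=4/5b
16) 4517.647ms=64/5b +282.353ms=4/5b
17) 4800.0ms=68/5b +282.353ms=4/5b
18) 5082.353ms=72/5b +282.353ms=4/5b
19) 5364.706ms=76/5b +282.353ms=4/5b
Σ=16b of 16 (170bpm 4/4) — PASS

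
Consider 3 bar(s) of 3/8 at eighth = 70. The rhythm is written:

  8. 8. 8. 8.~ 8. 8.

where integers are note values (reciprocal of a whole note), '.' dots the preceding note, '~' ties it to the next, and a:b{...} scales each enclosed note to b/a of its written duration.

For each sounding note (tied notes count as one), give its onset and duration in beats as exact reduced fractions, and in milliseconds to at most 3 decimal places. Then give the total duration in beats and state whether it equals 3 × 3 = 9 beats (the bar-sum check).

1) 0.0ms=0b +1285.714ms=3/2b
2) 1285.714ms=3/2b +1285.714ms=3/2b
3) 2571.429ms=3b +1285.714ms=3/2b
4) 3857.143ms=9/2b +2571.429ms=3b
5) 6428.571ms=15/2b +1285.714ms=3/2b
Σ=9b of 9 (70bpm 3/8) — PASS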